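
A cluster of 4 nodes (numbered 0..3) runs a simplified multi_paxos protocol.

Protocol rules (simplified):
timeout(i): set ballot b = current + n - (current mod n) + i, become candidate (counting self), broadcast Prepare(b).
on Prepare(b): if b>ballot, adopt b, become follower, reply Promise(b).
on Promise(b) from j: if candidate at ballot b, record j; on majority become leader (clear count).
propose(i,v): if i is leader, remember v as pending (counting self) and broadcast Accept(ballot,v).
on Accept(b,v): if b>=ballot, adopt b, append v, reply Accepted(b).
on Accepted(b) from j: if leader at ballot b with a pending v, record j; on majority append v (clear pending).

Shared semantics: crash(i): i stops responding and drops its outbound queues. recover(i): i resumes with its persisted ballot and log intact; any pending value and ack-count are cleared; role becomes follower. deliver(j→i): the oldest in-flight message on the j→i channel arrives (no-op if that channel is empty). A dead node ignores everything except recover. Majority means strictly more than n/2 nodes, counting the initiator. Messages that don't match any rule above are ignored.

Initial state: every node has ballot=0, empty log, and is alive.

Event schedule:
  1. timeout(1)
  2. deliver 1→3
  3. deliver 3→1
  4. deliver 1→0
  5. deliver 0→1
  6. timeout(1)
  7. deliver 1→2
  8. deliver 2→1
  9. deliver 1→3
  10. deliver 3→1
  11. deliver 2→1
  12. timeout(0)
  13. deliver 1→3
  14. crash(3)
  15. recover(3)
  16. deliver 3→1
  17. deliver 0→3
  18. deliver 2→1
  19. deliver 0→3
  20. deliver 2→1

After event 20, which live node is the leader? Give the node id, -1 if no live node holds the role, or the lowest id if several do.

-1

1. timeout(1):  <1:cand b5 ->
2. deliver 1→3:  <3:foll b5 ->
3. deliver 3→1:  nop
4. deliver 1→0:  <0:foll b5 ->
5. deliver 0→1:  <1:lead b5 ->
6. timeout(1):  <1:cand b9 ->
7. deliver 1→2:  <2:foll b5 ->
8. deliver 2→1:  nop
9. deliver 1→3:  <3:foll b9 ->
10. deliver 3→1:  nop
11. deliver 2→1:  nop
12. timeout(0):  <0:cand b8 ->
13. deliver 1→3:  nop
14. crash(3):  <3:✗foll b9 ->
15. recover(3):  <3:foll b9 ->
16. deliver 3→1:  nop
17. deliver 0→3:  nop
18. deliver 2→1:  nop
19. deliver 0→3:  nop
20. deliver 2→1:  nop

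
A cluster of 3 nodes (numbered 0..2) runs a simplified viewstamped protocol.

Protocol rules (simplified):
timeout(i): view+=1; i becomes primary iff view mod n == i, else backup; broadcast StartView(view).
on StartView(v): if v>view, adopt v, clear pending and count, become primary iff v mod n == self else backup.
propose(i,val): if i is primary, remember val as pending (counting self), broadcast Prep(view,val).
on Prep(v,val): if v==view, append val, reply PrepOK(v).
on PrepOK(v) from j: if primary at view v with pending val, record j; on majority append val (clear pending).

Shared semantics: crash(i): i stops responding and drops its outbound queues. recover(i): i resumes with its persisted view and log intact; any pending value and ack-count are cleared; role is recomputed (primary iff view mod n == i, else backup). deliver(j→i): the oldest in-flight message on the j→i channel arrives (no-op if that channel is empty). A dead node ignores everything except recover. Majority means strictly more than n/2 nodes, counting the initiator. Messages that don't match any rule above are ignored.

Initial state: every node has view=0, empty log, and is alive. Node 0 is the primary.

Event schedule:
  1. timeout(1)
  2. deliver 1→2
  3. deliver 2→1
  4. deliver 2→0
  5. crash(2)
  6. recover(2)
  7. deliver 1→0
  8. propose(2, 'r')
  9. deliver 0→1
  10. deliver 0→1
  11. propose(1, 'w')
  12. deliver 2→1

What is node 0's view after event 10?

1

[1] timeout(1) → N1(prim v1 [-])
[2] deliver 1→2 → N2(back v1 [-])
[3] deliver 2→1 → ∅
[4] deliver 2→0 → ∅
[5] crash(2) → N2(✗back v1 [-])
[6] recover(2) → N2(back v1 [-])
[7] deliver 1→0 → N0(back v1 [-])
[8] propose(2,'r') → ∅
[9] deliver 0→1 → ∅
[10] deliver 0→1 → ∅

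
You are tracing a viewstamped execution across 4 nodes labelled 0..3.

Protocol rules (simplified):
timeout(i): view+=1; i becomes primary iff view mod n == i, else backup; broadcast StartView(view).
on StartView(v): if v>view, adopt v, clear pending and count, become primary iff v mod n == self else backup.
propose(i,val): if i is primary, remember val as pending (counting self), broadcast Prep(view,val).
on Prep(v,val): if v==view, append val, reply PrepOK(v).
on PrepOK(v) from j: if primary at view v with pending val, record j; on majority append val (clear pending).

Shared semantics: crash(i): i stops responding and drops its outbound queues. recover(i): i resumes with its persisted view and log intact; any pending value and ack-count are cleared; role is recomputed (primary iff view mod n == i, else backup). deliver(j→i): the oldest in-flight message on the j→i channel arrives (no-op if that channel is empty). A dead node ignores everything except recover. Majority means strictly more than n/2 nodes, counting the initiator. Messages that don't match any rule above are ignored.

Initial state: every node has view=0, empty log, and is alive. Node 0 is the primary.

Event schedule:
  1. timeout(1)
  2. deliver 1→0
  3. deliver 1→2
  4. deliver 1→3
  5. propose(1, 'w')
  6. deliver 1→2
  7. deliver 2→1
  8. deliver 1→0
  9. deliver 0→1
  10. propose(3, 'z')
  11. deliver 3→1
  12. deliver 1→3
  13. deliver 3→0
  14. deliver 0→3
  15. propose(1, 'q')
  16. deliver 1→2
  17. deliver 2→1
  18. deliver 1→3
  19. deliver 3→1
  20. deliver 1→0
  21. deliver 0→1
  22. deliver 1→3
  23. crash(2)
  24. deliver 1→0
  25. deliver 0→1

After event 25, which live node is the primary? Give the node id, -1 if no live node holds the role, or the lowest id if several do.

1

[1] timeout(1) → N1(prim v1 [-])
[2] deliver 1→0 → N0(back v1 [-])
[3] deliver 1→2 → N2(back v1 [-])
[4] deliver 1→3 → N3(back v1 [-])
[5] propose(1,'w') → ∅
[6] deliver 1→2 → N2(back v1 [w])
[7] deliver 2→1 → ∅
[8] deliver 1→0 → N0(back v1 [w])
[9] deliver 0→1 → N1(prim v1 [w])
[10] propose(3,'z') → ∅
[11] deliver 3→1 → ∅
[12] deliver 1→3 → N3(back v1 [w])
[13] deliver 3→0 → ∅
[14] deliver 0→3 → ∅
[15] propose(1,'q') → ∅
[16] deliver 1→2 → N2(back v1 [w,q])
[17] deliver 2→1 → ∅
[18] deliver 1→3 → N3(back v1 [w,q])
[19] deliver 3→1 → N1(prim v1 [w,q])
[20] deliver 1→0 → N0(back v1 [w,q])
[21] deliver 0→1 → ∅
[22] deliver 1→3 → ∅
[23] crash(2) → N2(✗back v1 [w,q])
[24] deliver 1→0 → ∅
[25] deliver 0→1 → ∅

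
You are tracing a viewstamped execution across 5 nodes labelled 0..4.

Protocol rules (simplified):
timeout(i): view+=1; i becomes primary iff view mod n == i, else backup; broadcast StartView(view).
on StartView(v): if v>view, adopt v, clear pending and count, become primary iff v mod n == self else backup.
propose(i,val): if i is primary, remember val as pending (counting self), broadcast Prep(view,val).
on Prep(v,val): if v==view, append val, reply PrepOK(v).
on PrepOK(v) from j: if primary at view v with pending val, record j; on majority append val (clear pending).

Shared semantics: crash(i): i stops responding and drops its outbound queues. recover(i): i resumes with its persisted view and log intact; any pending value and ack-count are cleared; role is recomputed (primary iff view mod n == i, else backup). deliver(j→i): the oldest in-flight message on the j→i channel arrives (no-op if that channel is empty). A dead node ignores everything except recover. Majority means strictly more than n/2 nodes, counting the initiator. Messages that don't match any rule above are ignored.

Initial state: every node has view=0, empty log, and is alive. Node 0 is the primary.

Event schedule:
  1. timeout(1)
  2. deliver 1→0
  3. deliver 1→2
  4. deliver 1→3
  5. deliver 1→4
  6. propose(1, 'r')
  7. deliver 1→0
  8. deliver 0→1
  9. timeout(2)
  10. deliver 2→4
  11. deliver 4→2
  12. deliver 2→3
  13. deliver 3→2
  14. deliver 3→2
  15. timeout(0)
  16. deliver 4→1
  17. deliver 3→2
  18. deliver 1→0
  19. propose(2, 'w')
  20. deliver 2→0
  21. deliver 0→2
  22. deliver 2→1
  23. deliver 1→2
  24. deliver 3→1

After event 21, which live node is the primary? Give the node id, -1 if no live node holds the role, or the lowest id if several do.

1

[1] timeout(1) → N1(prim v1 [-])
[2] deliver 1→0 → N0(back v1 [-])
[3] deliver 1→2 → N2(back v1 [-])
[4] deliver 1→3 → N3(back v1 [-])
[5] deliver 1→4 → N4(back v1 [-])
[6] propose(1,'r') → ∅
[7] deliver 1→0 → N0(back v1 [r])
[8] deliver 0→1 → ∅
[9] timeout(2) → N2(prim v2 [-])
[10] deliver 2→4 → N4(back v2 [-])
[11] deliver 4→2 → ∅
[12] deliver 2→3 → N3(back v2 [-])
[13] deliver 3→2 → ∅
[14] deliver 3→2 → ∅
[15] timeout(0) → N0(back v2 [r])
[16] deliver 4→1 → ∅
[17] deliver 3→2 → ∅
[18] deliver 1→0 → ∅
[19] propose(2,'w') → ∅
[20] deliver 2→0 → ∅
[21] deliver 0→2 → ∅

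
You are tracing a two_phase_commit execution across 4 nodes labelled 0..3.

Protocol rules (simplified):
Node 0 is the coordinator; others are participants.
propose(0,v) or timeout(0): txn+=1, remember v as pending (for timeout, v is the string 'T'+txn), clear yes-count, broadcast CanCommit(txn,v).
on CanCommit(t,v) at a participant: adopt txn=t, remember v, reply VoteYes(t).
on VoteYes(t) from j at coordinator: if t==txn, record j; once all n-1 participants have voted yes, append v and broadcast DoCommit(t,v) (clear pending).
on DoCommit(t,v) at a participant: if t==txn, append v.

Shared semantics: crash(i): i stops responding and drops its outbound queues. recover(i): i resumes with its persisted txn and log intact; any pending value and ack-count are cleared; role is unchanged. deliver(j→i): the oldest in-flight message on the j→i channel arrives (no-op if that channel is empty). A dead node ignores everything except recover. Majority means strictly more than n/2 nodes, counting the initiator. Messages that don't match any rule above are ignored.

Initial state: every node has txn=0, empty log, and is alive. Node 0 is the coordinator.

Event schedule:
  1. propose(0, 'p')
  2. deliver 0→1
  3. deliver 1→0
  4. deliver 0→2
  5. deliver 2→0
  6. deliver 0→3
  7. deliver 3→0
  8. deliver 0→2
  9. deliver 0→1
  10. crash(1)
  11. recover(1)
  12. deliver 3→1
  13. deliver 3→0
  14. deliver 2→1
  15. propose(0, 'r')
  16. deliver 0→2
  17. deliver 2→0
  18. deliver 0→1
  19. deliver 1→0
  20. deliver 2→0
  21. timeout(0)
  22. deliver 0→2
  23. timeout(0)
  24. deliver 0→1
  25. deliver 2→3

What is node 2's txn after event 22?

3

[1] propose(0,'p') → N0(coor t1 [-])
[2] deliver 0→1 → N1(part t1 [-])
[3] deliver 1→0 → ∅
[4] deliver 0→2 → N2(part t1 [-])
[5] deliver 2→0 → ∅
[6] deliver 0→3 → N3(part t1 [-])
[7] deliver 3→0 → N0(coor t1 [p])
[8] deliver 0→2 → N2(part t1 [p])
[9] deliver 0→1 → N1(part t1 [p])
[10] crash(1) → N1(✗part t1 [p])
[11] recover(1) → N1(part t1 [p])
[12] deliver 3→1 → ∅
[13] deliver 3→0 → ∅
[14] deliver 2→1 → ∅
[15] propose(0,'r') → N0(coor t2 [p])
[16] deliver 0→2 → N2(part t2 [p])
[17] deliver 2→0 → ∅
[18] deliver 0→1 → N1(part t2 [p])
[19] deliver 1→0 → ∅
[20] deliver 2→0 → ∅
[21] timeout(0) → N0(coor t3 [p])
[22] deliver 0→2 → N2(part t3 [p])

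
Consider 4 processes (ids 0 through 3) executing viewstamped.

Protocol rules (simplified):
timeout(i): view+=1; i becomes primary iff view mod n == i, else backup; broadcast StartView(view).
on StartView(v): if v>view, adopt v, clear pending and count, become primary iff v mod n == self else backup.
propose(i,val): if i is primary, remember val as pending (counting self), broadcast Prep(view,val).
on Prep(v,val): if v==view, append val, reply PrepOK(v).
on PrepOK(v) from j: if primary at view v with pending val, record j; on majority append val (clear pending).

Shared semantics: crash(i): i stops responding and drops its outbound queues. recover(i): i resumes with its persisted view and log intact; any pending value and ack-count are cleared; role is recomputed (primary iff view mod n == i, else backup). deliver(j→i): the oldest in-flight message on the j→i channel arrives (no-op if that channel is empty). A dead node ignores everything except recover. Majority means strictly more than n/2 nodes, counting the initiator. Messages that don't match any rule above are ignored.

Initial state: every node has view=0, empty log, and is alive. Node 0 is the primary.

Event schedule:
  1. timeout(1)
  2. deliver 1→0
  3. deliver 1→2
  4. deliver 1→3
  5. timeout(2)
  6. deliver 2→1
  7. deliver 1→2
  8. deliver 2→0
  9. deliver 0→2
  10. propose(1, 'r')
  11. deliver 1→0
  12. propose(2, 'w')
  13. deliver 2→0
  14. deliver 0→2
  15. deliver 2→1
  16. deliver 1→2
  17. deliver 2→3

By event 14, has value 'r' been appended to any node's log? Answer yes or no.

step 1 timeout(1): 1={prim,v=1,log=-}
step 2 deliver 1→0: 0={back,v=1,log=-}
step 3 deliver 1→2: 2={back,v=1,log=-}
step 4 deliver 1→3: 3={back,v=1,log=-}
step 5 timeout(2): 2={prim,v=2,log=-}
step 6 deliver 2→1: 1={back,v=2,log=-}
step 7 deliver 1→2: —
step 8 deliver 2→0: 0={back,v=2,log=-}
step 9 deliver 0→2: —
step 10 propose(1,'r'): —
step 11 deliver 1→0: —
step 12 propose(2,'w'): —
step 13 deliver 2→0: 0={back,v=2,log=w}
step 14 deliver 0→2: —

no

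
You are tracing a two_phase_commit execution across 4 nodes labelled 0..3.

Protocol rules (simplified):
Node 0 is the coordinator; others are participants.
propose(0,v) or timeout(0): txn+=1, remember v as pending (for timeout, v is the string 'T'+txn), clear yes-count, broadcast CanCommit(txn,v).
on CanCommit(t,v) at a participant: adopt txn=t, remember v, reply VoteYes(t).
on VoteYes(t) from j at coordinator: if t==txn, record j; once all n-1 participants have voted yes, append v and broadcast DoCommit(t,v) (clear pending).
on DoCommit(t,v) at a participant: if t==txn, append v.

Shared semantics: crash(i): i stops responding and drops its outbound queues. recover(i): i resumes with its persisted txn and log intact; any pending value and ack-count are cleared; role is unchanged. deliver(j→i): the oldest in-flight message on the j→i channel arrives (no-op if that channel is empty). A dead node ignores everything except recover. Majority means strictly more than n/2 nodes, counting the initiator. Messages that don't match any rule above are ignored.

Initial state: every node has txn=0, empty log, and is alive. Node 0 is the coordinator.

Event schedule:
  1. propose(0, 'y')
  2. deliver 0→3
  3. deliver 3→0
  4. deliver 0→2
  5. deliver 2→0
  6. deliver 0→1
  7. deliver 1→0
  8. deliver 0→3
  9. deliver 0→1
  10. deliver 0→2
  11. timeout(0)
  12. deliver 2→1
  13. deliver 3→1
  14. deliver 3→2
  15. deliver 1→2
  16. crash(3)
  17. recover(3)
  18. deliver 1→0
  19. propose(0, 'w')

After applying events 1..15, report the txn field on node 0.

2

e1 propose(0,'y'): 0[coor,t=1,-]
e2 deliver 0→3: 3[part,t=1,-]
e3 deliver 3→0: ·
e4 deliver 0→2: 2[part,t=1,-]
e5 deliver 2→0: ·
e6 deliver 0→1: 1[part,t=1,-]
e7 deliver 1→0: 0[coor,t=1,y]
e8 deliver 0→3: 3[part,t=1,y]
e9 deliver 0→1: 1[part,t=1,y]
e10 deliver 0→2: 2[part,t=1,y]
e11 timeout(0): 0[coor,t=2,y]
e12 deliver 2→1: ·
e13 deliver 3→1: ·
e14 deliver 3→2: ·
e15 deliver 1→2: ·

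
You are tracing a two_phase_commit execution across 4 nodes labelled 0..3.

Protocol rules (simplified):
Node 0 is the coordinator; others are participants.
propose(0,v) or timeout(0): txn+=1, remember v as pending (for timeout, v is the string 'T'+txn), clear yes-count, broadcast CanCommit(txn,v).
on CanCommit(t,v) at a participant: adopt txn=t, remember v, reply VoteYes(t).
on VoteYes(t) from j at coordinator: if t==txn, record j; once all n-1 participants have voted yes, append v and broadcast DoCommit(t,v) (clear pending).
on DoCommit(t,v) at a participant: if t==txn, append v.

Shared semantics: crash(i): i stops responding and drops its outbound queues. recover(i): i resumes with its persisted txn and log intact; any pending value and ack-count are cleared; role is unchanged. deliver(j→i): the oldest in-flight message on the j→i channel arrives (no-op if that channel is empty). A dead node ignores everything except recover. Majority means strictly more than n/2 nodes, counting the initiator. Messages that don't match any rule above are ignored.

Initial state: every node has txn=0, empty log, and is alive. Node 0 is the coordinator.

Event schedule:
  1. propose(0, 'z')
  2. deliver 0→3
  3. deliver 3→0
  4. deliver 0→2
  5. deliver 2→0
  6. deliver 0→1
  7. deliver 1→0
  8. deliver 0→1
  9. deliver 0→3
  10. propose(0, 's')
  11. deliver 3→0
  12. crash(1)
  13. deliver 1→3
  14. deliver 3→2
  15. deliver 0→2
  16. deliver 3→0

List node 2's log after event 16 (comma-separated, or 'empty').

z

1. propose(0,'z'):  <0:coor t1 ->
2. deliver 0→3:  <3:part t1 ->
3. deliver 3→0:  nop
4. deliver 0→2:  <2:part t1 ->
5. deliver 2→0:  nop
6. deliver 0→1:  <1:part t1 ->
7. deliver 1→0:  <0:coor t1 z>
8. deliver 0→1:  <1:part t1 z>
9. deliver 0→3:  <3:part t1 z>
10. propose(0,'s'):  <0:coor t2 z>
11. deliver 3→0:  nop
12. crash(1):  <1:✗part t1 z>
13. deliver 1→3:  nop
14. deliver 3→2:  nop
15. deliver 0→2:  <2:part t1 z>
16. deliver 3→0:  nop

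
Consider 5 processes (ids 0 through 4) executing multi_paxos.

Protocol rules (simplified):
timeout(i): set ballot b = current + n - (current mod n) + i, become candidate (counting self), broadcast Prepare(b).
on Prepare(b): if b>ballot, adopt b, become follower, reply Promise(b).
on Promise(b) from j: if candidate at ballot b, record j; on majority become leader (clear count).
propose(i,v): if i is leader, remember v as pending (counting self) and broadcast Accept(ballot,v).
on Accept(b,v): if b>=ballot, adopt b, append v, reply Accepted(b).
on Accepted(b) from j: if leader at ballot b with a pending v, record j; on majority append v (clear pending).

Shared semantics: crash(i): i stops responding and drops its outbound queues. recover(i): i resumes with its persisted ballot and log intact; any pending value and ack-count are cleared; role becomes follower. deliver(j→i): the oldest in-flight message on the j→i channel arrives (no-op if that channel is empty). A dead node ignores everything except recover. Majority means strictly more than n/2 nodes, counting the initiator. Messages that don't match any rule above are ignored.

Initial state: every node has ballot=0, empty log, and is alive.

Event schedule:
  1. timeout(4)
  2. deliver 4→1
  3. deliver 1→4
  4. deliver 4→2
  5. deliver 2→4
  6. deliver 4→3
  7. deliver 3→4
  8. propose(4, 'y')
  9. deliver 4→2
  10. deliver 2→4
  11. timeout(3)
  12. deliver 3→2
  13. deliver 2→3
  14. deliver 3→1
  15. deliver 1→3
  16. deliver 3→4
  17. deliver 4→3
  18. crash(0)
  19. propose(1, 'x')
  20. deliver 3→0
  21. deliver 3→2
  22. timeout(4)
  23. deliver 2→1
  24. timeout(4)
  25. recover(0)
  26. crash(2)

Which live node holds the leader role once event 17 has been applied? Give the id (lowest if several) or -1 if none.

3

step 1 timeout(4): 4={cand,b=9,log=-}
step 2 deliver 4→1: 1={foll,b=9,log=-}
step 3 deliver 1→4: —
step 4 deliver 4→2: 2={foll,b=9,log=-}
step 5 deliver 2→4: 4={lead,b=9,log=-}
step 6 deliver 4→3: 3={foll,b=9,log=-}
step 7 deliver 3→4: —
step 8 propose(4,'y'): —
step 9 deliver 4→2: 2={foll,b=9,log=y}
step 10 deliver 2→4: —
step 11 timeout(3): 3={cand,b=13,log=-}
step 12 deliver 3→2: 2={foll,b=13,log=y}
step 13 deliver 2→3: —
step 14 deliver 3→1: 1={foll,b=13,log=-}
step 15 deliver 1→3: 3={lead,b=13,log=-}
step 16 deliver 3→4: 4={foll,b=13,log=-}
step 17 deliver 4→3: —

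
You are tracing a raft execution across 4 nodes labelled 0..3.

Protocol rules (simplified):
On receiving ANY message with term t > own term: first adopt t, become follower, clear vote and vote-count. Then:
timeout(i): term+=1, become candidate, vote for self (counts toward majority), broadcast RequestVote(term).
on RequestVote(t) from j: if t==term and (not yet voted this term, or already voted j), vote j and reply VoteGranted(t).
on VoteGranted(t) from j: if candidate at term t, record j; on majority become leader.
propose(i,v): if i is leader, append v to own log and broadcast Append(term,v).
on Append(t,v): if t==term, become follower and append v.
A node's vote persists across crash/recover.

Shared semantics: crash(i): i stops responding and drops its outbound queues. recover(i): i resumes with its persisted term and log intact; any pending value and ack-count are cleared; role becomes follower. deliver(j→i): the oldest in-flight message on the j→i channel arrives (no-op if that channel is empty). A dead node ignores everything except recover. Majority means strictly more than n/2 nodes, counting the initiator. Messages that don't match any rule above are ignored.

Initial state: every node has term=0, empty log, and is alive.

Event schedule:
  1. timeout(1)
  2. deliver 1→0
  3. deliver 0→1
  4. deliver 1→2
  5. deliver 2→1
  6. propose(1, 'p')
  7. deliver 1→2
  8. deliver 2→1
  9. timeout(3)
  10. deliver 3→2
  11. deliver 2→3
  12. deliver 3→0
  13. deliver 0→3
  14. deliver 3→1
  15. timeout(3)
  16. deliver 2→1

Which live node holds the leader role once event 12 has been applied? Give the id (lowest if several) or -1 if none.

1

[1] timeout(1) → N1(cand t1 [-])
[2] deliver 1→0 → N0(foll t1 [-])
[3] deliver 0→1 → ∅
[4] deliver 1→2 → N2(foll t1 [-])
[5] deliver 2→1 → N1(lead t1 [-])
[6] propose(1,'p') → N1(lead t1 [p])
[7] deliver 1→2 → N2(foll t1 [p])
[8] deliver 2→1 → ∅
[9] timeout(3) → N3(cand t1 [-])
[10] deliver 3→2 → ∅
[11] deliver 2→3 → ∅
[12] deliver 3→0 → ∅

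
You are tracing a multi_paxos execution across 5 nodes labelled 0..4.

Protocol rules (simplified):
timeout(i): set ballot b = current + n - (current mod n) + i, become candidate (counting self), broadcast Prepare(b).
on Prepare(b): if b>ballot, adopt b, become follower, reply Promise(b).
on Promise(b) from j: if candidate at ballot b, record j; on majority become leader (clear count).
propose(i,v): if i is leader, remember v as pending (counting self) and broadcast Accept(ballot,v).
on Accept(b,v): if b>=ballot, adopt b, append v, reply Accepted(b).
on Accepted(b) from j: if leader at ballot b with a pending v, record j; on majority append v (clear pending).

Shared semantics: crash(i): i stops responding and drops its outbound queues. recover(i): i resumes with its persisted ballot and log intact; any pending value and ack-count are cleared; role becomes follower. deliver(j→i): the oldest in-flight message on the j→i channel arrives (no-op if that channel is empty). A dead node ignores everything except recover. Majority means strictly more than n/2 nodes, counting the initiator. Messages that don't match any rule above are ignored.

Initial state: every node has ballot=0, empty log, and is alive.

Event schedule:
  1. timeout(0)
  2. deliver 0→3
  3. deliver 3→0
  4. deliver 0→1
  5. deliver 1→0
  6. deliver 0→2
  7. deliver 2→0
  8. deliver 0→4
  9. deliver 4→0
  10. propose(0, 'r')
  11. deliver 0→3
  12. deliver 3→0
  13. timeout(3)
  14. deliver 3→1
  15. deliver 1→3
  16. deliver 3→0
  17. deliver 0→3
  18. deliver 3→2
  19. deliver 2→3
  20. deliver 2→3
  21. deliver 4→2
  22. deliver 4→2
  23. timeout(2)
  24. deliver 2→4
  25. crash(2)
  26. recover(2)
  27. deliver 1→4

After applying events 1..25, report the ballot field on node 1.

step 1 timeout(0): 0={cand,b=5,log=-}
step 2 deliver 0→3: 3={foll,b=5,log=-}
step 3 deliver 3→0: —
step 4 deliver 0→1: 1={foll,b=5,log=-}
step 5 deliver 1→0: 0={lead,b=5,log=-}
step 6 deliver 0→2: 2={foll,b=5,log=-}
step 7 deliver 2→0: —
step 8 deliver 0→4: 4={foll,b=5,log=-}
step 9 deliver 4→0: —
step 10 propose(0,'r'): —
step 11 deliver 0→3: 3={foll,b=5,log=r}
step 12 deliver 3→0: —
step 13 timeout(3): 3={cand,b=13,log=r}
step 14 deliver 3→1: 1={foll,b=13,log=-}
step 15 deliver 1→3: —
step 16 deliver 3→0: 0={foll,b=13,log=-}
step 17 deliver 0→3: 3={lead,b=13,log=r}
step 18 deliver 3→2: 2={foll,b=13,log=-}
step 19 deliver 2→3: —
step 20 deliver 2→3: —
step 21 deliver 4→2: —
step 22 deliver 4→2: —
step 23 timeout(2): 2={cand,b=17,log=-}
step 24 deliver 2→4: 4={foll,b=17,log=-}
step 25 crash(2): 2={✗cand,b=17,log=-}

13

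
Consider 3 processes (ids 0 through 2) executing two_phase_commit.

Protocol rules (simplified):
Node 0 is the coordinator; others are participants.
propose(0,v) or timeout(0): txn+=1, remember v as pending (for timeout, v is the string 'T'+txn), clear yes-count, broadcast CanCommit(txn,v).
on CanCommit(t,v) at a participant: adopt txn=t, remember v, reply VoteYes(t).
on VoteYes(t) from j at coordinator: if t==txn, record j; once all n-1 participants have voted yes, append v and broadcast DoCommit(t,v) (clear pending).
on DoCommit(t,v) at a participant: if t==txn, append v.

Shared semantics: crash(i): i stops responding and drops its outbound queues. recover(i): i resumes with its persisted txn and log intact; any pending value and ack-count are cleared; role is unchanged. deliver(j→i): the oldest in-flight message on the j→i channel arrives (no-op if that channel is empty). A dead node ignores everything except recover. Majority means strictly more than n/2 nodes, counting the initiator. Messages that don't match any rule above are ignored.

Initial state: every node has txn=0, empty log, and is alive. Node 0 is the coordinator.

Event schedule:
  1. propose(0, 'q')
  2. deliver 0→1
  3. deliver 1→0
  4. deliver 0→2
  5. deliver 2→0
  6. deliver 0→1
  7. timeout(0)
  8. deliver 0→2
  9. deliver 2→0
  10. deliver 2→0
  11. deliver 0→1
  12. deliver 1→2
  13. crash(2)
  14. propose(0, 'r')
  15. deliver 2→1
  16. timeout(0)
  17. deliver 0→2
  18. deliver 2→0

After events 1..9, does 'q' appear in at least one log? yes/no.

1. propose(0,'q'):  <0:coor t1 ->
2. deliver 0→1:  <1:part t1 ->
3. deliver 1→0:  nop
4. deliver 0→2:  <2:part t1 ->
5. deliver 2→0:  <0:coor t1 q>
6. deliver 0→1:  <1:part t1 q>
7. timeout(0):  <0:coor t2 q>
8. deliver 0→2:  <2:part t1 q>
9. deliver 2→0:  nop

yes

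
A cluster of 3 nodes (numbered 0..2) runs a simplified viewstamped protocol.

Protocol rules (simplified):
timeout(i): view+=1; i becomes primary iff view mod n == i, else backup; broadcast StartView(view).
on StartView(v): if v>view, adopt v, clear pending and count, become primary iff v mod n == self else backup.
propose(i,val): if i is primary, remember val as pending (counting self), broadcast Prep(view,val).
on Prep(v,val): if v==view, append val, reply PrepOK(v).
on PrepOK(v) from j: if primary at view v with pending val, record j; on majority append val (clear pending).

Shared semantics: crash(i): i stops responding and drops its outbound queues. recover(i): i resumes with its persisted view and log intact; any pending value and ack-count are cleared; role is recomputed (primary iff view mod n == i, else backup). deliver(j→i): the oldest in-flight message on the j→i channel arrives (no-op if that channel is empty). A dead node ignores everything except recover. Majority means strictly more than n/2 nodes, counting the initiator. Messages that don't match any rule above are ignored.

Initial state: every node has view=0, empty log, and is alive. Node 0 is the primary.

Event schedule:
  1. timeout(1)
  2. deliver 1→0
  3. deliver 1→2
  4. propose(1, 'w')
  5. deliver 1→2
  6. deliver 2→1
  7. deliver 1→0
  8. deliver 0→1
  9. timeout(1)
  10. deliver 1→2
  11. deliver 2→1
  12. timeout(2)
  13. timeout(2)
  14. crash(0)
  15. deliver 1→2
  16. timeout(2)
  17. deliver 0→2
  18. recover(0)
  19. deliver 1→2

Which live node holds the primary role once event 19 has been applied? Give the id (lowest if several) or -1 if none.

1. timeout(1):  <1:prim v1 ->
2. deliver 1→0:  <0:back v1 ->
3. deliver 1→2:  <2:back v1 ->
4. propose(1,'w'):  nop
5. deliver 1→2:  <2:back v1 w>
6. deliver 2→1:  <1:prim v1 w>
7. deliver 1→0:  <0:back v1 w>
8. deliver 0→1:  nop
9. timeout(1):  <1:back v2 w>
10. deliver 1→2:  <2:prim v2 w>
11. deliver 2→1:  nop
12. timeout(2):  <2:back v3 w>
13. timeout(2):  <2:back v4 w>
14. crash(0):  <0:✗back v1 w>
15. deliver 1→2:  nop
16. timeout(2):  <2:prim v5 w>
17. deliver 0→2:  nop
18. recover(0):  <0:back v1 w>
19. deliver 1→2:  nop

2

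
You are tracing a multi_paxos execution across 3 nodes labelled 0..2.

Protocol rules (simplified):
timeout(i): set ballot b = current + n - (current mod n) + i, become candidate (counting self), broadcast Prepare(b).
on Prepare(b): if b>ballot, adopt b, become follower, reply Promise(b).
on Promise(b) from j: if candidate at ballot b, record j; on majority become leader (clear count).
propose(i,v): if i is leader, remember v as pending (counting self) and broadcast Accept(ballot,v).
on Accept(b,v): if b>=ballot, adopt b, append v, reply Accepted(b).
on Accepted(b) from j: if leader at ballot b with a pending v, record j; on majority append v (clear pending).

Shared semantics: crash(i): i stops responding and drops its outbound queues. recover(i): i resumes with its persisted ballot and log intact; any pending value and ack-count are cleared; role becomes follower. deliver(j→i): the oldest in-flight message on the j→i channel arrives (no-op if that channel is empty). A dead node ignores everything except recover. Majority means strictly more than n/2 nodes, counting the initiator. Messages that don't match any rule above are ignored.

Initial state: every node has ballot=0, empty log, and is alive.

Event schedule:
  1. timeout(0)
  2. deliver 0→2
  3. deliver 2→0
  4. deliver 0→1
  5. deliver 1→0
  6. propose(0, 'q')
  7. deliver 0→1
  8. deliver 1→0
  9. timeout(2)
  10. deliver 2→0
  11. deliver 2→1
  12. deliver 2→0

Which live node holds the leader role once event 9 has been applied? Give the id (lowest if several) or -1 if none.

step 1 timeout(0): 0={cand,b=3,log=-}
step 2 deliver 0→2: 2={foll,b=3,log=-}
step 3 deliver 2→0: 0={lead,b=3,log=-}
step 4 deliver 0→1: 1={foll,b=3,log=-}
step 5 deliver 1→0: —
step 6 propose(0,'q'): —
step 7 deliver 0→1: 1={foll,b=3,log=q}
step 8 deliver 1→0: 0={lead,b=3,log=q}
step 9 timeout(2): 2={cand,b=8,log=-}

0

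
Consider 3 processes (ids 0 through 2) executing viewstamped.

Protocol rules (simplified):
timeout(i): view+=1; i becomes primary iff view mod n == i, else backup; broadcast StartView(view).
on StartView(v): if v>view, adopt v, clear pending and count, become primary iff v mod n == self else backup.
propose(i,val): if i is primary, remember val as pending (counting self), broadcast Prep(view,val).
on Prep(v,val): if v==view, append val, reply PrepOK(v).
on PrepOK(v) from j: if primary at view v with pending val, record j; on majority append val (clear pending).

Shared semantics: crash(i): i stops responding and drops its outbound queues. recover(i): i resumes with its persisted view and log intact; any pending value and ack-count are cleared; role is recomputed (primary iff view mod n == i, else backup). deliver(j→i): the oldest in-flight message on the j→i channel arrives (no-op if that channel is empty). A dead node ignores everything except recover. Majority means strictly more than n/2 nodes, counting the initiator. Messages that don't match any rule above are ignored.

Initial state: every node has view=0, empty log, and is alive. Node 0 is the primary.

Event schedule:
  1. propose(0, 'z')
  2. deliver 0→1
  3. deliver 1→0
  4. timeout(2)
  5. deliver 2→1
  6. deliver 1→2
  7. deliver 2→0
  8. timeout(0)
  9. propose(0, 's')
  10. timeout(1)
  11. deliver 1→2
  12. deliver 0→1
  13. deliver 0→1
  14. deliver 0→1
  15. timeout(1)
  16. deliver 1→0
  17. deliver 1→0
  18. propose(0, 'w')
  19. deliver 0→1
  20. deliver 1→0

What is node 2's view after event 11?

2

after 1 — propose(0,'z'): ·
after 2 — deliver 0→1: n1:back/v0/[z]
after 3 — deliver 1→0: n0:prim/v0/[z]
after 4 — timeout(2): n2:back/v1/[-]
after 5 — deliver 2→1: n1:prim/v1/[z]
after 6 — deliver 1→2: ·
after 7 — deliver 2→0: n0:back/v1/[z]
after 8 — timeout(0): n0:back/v2/[z]
after 9 — propose(0,'s'): ·
after 10 — timeout(1): n1:back/v2/[z]
after 11 — deliver 1→2: n2:prim/v2/[-]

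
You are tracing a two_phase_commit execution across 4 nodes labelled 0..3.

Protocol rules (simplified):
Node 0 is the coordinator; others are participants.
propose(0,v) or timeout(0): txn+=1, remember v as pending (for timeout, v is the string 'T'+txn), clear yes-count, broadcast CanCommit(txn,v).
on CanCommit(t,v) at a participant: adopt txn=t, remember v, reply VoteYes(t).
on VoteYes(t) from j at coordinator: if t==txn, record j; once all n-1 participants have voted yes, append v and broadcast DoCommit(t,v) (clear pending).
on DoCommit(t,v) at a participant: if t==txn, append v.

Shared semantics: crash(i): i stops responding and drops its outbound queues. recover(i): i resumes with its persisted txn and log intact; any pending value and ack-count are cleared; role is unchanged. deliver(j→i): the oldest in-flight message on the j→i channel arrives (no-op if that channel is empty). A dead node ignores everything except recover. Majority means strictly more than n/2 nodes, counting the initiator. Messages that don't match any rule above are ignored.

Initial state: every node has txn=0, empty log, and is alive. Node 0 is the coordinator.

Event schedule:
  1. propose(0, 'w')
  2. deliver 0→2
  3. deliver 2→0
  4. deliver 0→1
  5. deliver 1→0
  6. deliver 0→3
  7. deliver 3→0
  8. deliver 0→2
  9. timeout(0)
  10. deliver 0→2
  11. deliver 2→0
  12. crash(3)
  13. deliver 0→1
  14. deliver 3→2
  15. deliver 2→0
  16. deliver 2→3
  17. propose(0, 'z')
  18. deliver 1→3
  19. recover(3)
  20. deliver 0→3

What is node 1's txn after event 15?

1

step 1 propose(0,'w'): 0={coor,t=1,log=-}
step 2 deliver 0→2: 2={part,t=1,log=-}
step 3 deliver 2→0: —
step 4 deliver 0→1: 1={part,t=1,log=-}
step 5 deliver 1→0: —
step 6 deliver 0→3: 3={part,t=1,log=-}
step 7 deliver 3→0: 0={coor,t=1,log=w}
step 8 deliver 0→2: 2={part,t=1,log=w}
step 9 timeout(0): 0={coor,t=2,log=w}
step 10 deliver 0→2: 2={part,t=2,log=w}
step 11 deliver 2→0: —
step 12 crash(3): 3={✗part,t=1,log=-}
step 13 deliver 0→1: 1={part,t=1,log=w}
step 14 deliver 3→2: —
step 15 deliver 2→0: —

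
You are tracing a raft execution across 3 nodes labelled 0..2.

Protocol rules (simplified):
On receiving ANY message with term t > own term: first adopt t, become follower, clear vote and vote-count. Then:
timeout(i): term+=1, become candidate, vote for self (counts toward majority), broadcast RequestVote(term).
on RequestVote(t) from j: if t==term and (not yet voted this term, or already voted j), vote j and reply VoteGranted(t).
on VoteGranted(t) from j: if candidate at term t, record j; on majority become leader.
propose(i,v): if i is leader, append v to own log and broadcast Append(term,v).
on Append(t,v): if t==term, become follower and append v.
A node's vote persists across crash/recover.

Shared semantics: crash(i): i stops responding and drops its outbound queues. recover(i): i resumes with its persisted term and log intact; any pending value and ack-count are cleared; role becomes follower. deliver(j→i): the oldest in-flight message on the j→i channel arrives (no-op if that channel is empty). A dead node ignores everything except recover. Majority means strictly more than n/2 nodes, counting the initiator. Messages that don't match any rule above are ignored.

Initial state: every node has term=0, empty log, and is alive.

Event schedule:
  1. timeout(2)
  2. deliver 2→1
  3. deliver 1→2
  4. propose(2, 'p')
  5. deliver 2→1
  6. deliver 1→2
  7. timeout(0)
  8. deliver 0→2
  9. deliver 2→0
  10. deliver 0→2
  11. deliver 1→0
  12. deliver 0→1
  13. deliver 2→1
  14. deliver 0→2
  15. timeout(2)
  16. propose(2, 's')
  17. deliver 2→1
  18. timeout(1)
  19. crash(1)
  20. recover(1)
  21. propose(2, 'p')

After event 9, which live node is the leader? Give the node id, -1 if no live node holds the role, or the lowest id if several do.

[1] timeout(2) → N2(cand t1 [-])
[2] deliver 2→1 → N1(foll t1 [-])
[3] deliver 1→2 → N2(lead t1 [-])
[4] propose(2,'p') → N2(lead t1 [p])
[5] deliver 2→1 → N1(foll t1 [p])
[6] deliver 1→2 → ∅
[7] timeout(0) → N0(cand t1 [-])
[8] deliver 0→2 → ∅
[9] deliver 2→0 → ∅

2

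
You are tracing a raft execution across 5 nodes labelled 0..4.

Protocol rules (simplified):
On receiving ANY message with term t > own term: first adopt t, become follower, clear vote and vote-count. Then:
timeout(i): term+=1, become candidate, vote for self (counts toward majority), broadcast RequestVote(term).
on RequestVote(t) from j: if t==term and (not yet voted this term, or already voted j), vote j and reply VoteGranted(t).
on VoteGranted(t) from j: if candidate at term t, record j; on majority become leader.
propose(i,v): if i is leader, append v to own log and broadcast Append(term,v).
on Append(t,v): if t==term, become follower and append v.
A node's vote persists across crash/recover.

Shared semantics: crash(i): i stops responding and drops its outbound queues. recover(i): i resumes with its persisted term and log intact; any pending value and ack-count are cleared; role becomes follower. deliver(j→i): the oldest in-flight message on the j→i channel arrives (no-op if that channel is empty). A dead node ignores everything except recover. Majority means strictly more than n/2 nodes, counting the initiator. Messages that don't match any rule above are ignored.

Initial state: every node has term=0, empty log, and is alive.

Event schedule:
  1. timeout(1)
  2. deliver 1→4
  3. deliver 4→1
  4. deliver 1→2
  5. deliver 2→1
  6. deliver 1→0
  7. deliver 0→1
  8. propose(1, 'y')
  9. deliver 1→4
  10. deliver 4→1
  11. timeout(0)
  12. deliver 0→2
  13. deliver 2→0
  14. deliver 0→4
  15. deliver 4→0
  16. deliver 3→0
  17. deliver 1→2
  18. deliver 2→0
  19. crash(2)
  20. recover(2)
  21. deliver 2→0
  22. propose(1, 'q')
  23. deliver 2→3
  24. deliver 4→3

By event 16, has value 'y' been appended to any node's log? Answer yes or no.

yes

1. timeout(1):  <1:cand t1 ->
2. deliver 1→4:  <4:foll t1 ->
3. deliver 4→1:  nop
4. deliver 1→2:  <2:foll t1 ->
5. deliver 2→1:  <1:lead t1 ->
6. deliver 1→0:  <0:foll t1 ->
7. deliver 0→1:  nop
8. propose(1,'y'):  <1:lead t1 y>
9. deliver 1→4:  <4:foll t1 y>
10. deliver 4→1:  nop
11. timeout(0):  <0:cand t2 ->
12. deliver 0→2:  <2:foll t2 ->
13. deliver 2→0:  nop
14. deliver 0→4:  <4:foll t2 y>
15. deliver 4→0:  <0:lead t2 ->
16. deliver 3→0:  nop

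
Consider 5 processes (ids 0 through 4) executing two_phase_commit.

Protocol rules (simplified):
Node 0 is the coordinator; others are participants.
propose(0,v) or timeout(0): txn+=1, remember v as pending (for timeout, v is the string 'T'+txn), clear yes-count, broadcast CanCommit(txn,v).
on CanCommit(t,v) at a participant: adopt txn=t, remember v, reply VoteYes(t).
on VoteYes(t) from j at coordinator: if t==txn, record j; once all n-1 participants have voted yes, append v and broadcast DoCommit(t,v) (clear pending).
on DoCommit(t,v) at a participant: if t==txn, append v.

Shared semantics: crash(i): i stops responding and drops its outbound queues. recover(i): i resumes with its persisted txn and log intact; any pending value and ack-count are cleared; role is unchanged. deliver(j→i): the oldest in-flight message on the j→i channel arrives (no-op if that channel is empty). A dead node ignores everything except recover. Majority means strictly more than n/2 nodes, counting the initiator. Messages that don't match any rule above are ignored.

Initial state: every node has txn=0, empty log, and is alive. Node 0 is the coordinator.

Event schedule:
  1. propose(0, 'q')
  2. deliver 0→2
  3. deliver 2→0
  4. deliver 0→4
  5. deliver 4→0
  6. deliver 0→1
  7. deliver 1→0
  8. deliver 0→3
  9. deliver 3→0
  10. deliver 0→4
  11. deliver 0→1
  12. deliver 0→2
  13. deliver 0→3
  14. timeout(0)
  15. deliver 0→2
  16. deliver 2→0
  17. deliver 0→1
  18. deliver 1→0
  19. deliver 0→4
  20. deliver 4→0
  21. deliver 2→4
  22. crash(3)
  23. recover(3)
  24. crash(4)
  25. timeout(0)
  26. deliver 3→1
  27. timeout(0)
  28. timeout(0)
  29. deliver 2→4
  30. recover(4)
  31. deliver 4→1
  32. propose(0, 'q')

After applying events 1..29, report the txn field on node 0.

5

1. propose(0,'q'):  <0:coor t1 ->
2. deliver 0→2:  <2:part t1 ->
3. deliver 2→0:  nop
4. deliver 0→4:  <4:part t1 ->
5. deliver 4→0:  nop
6. deliver 0→1:  <1:part t1 ->
7. deliver 1→0:  nop
8. deliver 0→3:  <3:part t1 ->
9. deliver 3→0:  <0:coor t1 q>
10. deliver 0→4:  <4:part t1 q>
11. deliver 0→1:  <1:part t1 q>
12. deliver 0→2:  <2:part t1 q>
13. deliver 0→3:  <3:part t1 q>
14. timeout(0):  <0:coor t2 q>
15. deliver 0→2:  <2:part t2 q>
16. deliver 2→0:  nop
17. deliver 0→1:  <1:part t2 q>
18. deliver 1→0:  nop
19. deliver 0→4:  <4:part t2 q>
20. deliver 4→0:  nop
21. deliver 2→4:  nop
22. crash(3):  <3:✗part t1 q>
23. recover(3):  <3:part t1 q>
24. crash(4):  <4:✗part t2 q>
25. timeout(0):  <0:coor t3 q>
26. deliver 3→1:  nop
27. timeout(0):  <0:coor t4 q>
28. timeout(0):  <0:coor t5 q>
29. deliver 2→4:  nop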